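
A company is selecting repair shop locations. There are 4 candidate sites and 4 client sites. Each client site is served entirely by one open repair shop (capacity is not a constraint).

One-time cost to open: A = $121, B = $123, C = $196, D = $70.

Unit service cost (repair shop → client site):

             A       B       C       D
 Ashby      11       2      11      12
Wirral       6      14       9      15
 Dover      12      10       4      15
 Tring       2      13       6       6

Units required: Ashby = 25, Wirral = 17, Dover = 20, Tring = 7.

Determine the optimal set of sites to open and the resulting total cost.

Open A and B; minimum total cost 610.

For any fixed open set, each client site goes to its cheapest open site; total = fixed + service.
{A, B}: Ashby→B 2·25=50, Wirral→A 6·17=102, Dover→B 10·20=200, Tring→A 2·7=14. Service 366; fixed 244; total 610.
{B, C}: Ashby→B 2·25=50, Wirral→C 9·17=153, Dover→C 4·20=80, Tring→C 6·7=42. Service 325; fixed 319; total 644.
{A, B, D}: service 366 + fixed 314 = 680
{A, B, C, D}: service 246 + fixed 510 = 756
(All 15 nonempty subsets were checked; A and B is lowest.)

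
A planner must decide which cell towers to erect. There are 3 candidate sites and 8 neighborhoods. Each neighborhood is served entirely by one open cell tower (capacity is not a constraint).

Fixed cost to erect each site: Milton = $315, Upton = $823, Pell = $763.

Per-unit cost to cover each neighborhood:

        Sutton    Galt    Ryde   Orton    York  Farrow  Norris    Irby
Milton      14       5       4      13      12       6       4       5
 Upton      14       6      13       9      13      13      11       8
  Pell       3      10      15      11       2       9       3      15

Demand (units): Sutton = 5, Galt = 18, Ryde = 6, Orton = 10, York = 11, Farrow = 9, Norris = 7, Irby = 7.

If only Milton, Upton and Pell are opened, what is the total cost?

Each neighborhood is assigned to its cheapest site among the open ones.
{Milton, Upton, Pell}: Sutton→Pell 3·5=15, Galt→Milton 5·18=90, Ryde→Milton 4·6=24, Orton→Upton 9·10=90, York→Pell 2·11=22, Farrow→Milton 6·9=54, Norris→Pell 3·7=21, Irby→Milton 5·7=35. Service 351; fixed 1901; total 2252.

Total cost: 2252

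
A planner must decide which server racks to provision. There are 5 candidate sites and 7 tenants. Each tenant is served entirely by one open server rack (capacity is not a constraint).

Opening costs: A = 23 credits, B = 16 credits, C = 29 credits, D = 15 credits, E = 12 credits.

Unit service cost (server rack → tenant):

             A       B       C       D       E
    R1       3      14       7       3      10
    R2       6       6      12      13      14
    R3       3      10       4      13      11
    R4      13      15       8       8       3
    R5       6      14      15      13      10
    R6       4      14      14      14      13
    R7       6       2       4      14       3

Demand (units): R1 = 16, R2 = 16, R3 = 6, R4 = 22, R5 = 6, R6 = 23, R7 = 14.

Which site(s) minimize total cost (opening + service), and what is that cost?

Open A and E; minimum total cost 433.

For any fixed open set, each tenant goes to its cheapest open site; total = fixed + service.
{A, E}: R1→A 3·16=48, R2→A 6·16=96, R3→A 3·6=18, R4→E 3·22=66, R5→A 6·6=36, R6→A 4·23=92, R7→E 3·14=42. Service 398; fixed 35; total 433.
{A, B, E}: R1→A 3·16=48, R2→A 6·16=96, R3→A 3·6=18, R4→E 3·22=66, R5→A 6·6=36, R6→A 4·23=92, R7→B 2·14=28. Service 384; fixed 51; total 435.
{A, D, E}: R1→A 3·16=48, R2→A 6·16=96, R3→A 3·6=18, R4→E 3·22=66, R5→A 6·6=36, R6→A 4·23=92, R7→E 3·14=42. Service 398; fixed 50; total 448.
{A, B, C, D, E}: R1→A 3·16=48, R2→A 6·16=96, R3→A 3·6=18, R4→E 3·22=66, R5→A 6·6=36, R6→A 4·23=92, R7→B 2·14=28. Service 384; fixed 95; total 479.
No other subset beats 433.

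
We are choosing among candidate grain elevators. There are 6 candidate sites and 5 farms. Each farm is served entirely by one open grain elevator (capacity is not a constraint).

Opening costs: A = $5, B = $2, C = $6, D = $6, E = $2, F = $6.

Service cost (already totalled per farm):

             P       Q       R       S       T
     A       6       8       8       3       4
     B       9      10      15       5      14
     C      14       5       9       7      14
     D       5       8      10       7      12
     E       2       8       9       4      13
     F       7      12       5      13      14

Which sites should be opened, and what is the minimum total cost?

Open A and E; minimum total cost 32.

For any fixed open set, each farm goes to its cheapest open site; total = fixed + service.
{A, E}: P→E 2, Q→A 8, R→A 8, S→A 3, T→A 4. Service 25; fixed 7; total 32.
{A}: service 29 + fixed 5 = 34
{A, B, E}: P→E 2, Q→A 8, R→A 8, S→A 3, T→A 4. Service 25; fixed 9; total 34.
{A, B, C, D, E, F}: P→E 2, Q→C 5, R→F 5, S→A 3, T→A 4. Service 19; fixed 27; total 46.
No other subset beats 32.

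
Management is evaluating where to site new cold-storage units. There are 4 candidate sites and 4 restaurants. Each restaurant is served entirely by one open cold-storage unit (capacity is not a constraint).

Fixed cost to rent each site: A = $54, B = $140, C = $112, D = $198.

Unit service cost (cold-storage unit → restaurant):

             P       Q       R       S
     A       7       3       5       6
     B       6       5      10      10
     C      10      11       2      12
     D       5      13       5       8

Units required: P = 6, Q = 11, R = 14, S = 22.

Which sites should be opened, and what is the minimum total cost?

For any fixed open set, each restaurant goes to its cheapest open site; total = fixed + service.
{A}: P→A 7·6=42, Q→A 3·11=33, R→A 5·14=70, S→A 6·22=132. Service 277; fixed 54; total 331.
{A, C}: service 235 + fixed 166 = 401
{A, B}: service 271 + fixed 194 = 465
{A, B, C, D}: P→D 5·6=30, Q→A 3·11=33, R→C 2·14=28, S→A 6·22=132. Service 223; fixed 504; total 727.
No other subset beats 331.

Open A only; minimum total cost 331.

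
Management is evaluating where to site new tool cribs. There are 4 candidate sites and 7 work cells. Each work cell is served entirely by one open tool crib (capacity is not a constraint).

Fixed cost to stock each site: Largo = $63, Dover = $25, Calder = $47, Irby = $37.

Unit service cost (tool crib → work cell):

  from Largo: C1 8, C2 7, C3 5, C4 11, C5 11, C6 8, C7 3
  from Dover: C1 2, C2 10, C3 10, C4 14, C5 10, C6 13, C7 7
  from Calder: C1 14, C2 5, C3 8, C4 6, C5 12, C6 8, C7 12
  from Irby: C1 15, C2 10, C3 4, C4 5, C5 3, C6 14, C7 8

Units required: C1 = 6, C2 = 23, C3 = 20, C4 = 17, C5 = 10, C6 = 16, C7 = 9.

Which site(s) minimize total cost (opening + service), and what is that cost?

Open Dover, Calder and Irby; minimum total cost 622.

For any fixed open set, each work cell goes to its cheapest open site; total = fixed + service.
{Dover, Calder, Irby}: C1→Dover 2·6=12, C2→Calder 5·23=115, C3→Irby 4·20=80, C4→Irby 5·17=85, C5→Irby 3·10=30, C6→Calder 8·16=128, C7→Dover 7·9=63. Service 513; fixed 109; total 622.
{Largo, Dover, Irby}: C1→Dover 2·6=12, C2→Largo 7·23=161, C3→Irby 4·20=80, C4→Irby 5·17=85, C5→Irby 3·10=30, C6→Largo 8·16=128, C7→Largo 3·9=27. Service 523; fixed 125; total 648.
{Largo, Dover, Calder, Irby}: service 477 + fixed 172 = 649
{Dover}: service 1051 + fixed 25 = 1076
No other subset beats 622.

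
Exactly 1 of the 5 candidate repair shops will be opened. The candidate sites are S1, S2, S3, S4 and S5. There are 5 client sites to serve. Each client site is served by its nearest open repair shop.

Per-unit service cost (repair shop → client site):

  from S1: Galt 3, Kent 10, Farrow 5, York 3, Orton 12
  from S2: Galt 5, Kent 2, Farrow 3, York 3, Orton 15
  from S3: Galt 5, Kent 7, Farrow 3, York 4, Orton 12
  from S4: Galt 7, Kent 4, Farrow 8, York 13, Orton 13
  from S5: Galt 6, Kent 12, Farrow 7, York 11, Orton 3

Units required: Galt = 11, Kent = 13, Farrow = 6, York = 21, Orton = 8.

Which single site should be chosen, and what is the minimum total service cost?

With exactly 1 open, each client site uses its cheapest among the chosen.
{S2}: Galt→S2 5·11=55, Kent→S2 2·13=26, Farrow→S2 3·6=18, York→S2 3·21=63, Orton→S2 15·8=120. Service cost 282.
{S3}: service cost 344
{S1}: service cost 352
Among all 5 size-1 choices, {S2} is lowest.

Choose S2 only; total service cost 282.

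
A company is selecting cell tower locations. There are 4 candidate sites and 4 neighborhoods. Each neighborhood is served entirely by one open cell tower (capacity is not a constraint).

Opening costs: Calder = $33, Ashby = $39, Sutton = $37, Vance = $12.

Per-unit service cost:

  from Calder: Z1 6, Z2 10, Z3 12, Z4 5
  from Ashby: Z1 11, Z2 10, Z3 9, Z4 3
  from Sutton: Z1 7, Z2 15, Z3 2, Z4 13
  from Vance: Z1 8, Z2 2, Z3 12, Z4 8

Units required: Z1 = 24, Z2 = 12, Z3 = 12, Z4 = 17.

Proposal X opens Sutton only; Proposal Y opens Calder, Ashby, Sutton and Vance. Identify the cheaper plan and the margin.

Proposal Y is cheaper by 266.

Proposal X: {Sutton}: Z1→Sutton 7·24=168, Z2→Sutton 15·12=180, Z3→Sutton 2·12=24, Z4→Sutton 13·17=221. Service 593; fixed 37; total 630.
Proposal Y: {Calder, Ashby, Sutton, Vance}: Z1→Calder 6·24=144, Z2→Vance 2·12=24, Z3→Sutton 2·12=24, Z4→Ashby 3·17=51. Service 243; fixed 121; total 364.
Difference: |630 − 364| = 266.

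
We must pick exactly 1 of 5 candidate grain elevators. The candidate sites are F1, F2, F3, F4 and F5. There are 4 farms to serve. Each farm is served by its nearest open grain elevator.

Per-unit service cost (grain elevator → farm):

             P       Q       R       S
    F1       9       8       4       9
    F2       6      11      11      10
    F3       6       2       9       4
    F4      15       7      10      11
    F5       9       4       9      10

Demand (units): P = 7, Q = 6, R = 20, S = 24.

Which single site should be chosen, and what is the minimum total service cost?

With exactly 1 open, each farm uses its cheapest among the chosen.
{F3}: P→F3 6·7=42, Q→F3 2·6=12, R→F3 9·20=180, S→F3 4·24=96. Service cost 330.
{F1}: service cost 407
{F5}: service cost 507
Among all 5 size-1 choices, {F3} is lowest.

Choose F3 only; total service cost 330.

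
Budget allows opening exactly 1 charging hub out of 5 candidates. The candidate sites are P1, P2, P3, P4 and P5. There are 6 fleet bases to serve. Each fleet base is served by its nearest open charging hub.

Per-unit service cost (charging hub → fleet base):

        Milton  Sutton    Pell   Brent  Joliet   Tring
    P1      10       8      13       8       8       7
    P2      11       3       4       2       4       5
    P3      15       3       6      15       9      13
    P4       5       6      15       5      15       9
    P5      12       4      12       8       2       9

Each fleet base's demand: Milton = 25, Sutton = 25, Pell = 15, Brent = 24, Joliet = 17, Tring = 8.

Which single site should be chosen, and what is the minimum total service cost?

With exactly 1 open, each fleet base uses its cheapest among the chosen.
{P2}: Milton→P2 11·25=275, Sutton→P2 3·25=75, Pell→P2 4·15=60, Brent→P2 2·24=48, Joliet→P2 4·17=68, Tring→P2 5·8=40. Service cost 566.
{P5}: service cost 878
{P4}: service cost 947
Among all 5 size-1 choices, {P2} is lowest.

Choose P2 only; total service cost 566.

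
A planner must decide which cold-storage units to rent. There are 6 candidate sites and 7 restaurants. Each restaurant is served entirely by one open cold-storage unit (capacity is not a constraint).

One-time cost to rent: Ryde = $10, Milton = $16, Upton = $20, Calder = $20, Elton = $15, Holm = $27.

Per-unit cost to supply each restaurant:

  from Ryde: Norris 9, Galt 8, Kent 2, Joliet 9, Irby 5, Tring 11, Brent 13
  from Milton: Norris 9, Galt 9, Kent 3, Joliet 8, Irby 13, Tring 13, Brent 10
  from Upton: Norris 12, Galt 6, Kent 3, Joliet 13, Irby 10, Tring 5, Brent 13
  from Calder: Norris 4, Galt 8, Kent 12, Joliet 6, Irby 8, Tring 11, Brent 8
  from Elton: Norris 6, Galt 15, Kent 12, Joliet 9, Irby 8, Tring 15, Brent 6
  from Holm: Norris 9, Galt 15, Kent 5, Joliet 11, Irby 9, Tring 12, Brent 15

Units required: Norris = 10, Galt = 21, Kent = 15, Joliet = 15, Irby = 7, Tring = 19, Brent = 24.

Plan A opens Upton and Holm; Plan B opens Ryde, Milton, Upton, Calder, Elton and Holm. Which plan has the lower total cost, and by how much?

Plan B is cheaper by 275.

Plan A: {Upton, Holm}: Norris→Holm 9·10=90, Galt→Upton 6·21=126, Kent→Upton 3·15=45, Joliet→Holm 11·15=165, Irby→Holm 9·7=63, Tring→Upton 5·19=95, Brent→Upton 13·24=312. Service 896; fixed 47; total 943.
Plan B: {Ryde, Milton, Upton, Calder, Elton, Holm}: Norris→Calder 4·10=40, Galt→Upton 6·21=126, Kent→Ryde 2·15=30, Joliet→Calder 6·15=90, Irby→Ryde 5·7=35, Tring→Upton 5·19=95, Brent→Elton 6·24=144. Service 560; fixed 108; total 668.
Difference: |943 − 668| = 275.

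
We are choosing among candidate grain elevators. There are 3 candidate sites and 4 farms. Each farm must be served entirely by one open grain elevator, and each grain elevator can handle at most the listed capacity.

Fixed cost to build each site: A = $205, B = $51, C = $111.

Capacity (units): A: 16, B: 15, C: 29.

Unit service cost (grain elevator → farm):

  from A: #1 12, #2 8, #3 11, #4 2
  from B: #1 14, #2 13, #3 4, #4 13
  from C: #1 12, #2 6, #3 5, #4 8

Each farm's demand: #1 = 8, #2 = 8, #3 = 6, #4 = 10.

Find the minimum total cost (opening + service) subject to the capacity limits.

Open {B, C}: #1→C 12·8=96, #2→C 6·8=48, #3→B 4·6=24, #4→C 8·10=80.
Loads: B carries 6/15, C carries 26/29. Service 248; fixed 162; total 410.
Next best feasible plan costs 426.

Minimum total cost: 410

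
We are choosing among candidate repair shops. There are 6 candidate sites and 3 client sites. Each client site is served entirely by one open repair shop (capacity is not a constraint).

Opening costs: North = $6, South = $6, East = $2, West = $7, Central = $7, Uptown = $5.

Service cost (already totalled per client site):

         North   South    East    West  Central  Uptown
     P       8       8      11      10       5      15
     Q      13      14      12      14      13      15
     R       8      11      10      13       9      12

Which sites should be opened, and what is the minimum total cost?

For any fixed open set, each client site goes to its cheapest open site; total = fixed + service.
{Central}: P→Central 5, Q→Central 13, R→Central 9. Service 27; fixed 7; total 34.
{North}: P→North 8, Q→North 13, R→North 8. Service 29; fixed 6; total 35.
{East}: P→East 11, Q→East 12, R→East 10. Service 33; fixed 2; total 35.
{North, South, East, West, Central, Uptown}: service 25 + fixed 33 = 58
No other subset beats 34.

Open Central only; minimum total cost 34.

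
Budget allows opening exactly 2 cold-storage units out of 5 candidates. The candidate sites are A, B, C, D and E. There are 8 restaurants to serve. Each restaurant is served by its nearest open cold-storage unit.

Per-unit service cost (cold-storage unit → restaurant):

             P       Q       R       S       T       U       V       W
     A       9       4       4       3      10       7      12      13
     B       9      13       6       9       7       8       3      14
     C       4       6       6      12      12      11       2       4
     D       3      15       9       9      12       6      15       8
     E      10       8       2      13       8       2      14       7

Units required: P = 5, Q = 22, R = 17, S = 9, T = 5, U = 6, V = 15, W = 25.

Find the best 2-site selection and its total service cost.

With exactly 2 open, each restaurant uses its cheapest among the chosen.
{A, C}: P→C 4·5=20, Q→A 4·22=88, R→A 4·17=68, S→A 3·9=27, T→A 10·5=50, U→A 7·6=42, V→C 2·15=30, W→C 4·25=100. Service cost 425.
{C, E}: service cost 476
{B, C}: service cost 548
Among all 10 size-2 choices, {A, C} is lowest.

Choose A and C; total service cost 425.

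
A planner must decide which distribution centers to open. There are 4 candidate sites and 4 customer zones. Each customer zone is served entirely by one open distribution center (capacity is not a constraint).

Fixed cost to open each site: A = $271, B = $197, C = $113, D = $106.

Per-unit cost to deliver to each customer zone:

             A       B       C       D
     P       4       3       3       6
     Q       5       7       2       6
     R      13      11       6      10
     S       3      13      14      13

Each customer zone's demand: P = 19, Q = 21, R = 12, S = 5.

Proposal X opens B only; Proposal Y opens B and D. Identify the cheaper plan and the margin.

Proposal X is cheaper by 73.

Proposal X: {B}: P→B 3·19=57, Q→B 7·21=147, R→B 11·12=132, S→B 13·5=65. Service 401; fixed 197; total 598.
Proposal Y: {B, D}: P→B 3·19=57, Q→D 6·21=126, R→D 10·12=120, S→B 13·5=65. Service 368; fixed 303; total 671.
Difference: |598 − 671| = 73.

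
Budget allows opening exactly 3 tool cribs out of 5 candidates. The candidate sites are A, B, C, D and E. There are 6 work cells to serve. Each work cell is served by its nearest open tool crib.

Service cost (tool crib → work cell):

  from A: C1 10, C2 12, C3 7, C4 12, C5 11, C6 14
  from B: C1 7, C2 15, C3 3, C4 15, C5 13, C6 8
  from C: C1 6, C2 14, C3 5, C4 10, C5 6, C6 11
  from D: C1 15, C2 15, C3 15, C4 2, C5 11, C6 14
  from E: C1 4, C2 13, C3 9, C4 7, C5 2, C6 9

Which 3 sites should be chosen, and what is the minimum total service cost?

With exactly 3 open, each work cell uses its cheapest among the chosen.
{B, D, E}: C1→E 4, C2→E 13, C3→B 3, C4→D 2, C5→E 2, C6→B 8. Service cost 32.
{C, D, E}: service cost 35
{A, B, E}: service cost 36
Among all 10 size-3 choices, {B, D, E} is lowest.

Choose B, D and E; total service cost 32.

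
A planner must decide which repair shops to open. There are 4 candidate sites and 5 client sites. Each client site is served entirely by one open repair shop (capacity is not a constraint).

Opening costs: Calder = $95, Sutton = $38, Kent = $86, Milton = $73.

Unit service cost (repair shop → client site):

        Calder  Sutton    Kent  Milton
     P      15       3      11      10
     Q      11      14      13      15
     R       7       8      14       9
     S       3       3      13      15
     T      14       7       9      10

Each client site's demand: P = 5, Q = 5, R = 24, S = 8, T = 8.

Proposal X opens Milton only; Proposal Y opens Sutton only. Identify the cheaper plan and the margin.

Proposal X: {Milton}: P→Milton 10·5=50, Q→Milton 15·5=75, R→Milton 9·24=216, S→Milton 15·8=120, T→Milton 10·8=80. Service 541; fixed 73; total 614.
Proposal Y: {Sutton}: P→Sutton 3·5=15, Q→Sutton 14·5=70, R→Sutton 8·24=192, S→Sutton 3·8=24, T→Sutton 7·8=56. Service 357; fixed 38; total 395.
Difference: |614 − 395| = 219.

Proposal Y is cheaper by 219.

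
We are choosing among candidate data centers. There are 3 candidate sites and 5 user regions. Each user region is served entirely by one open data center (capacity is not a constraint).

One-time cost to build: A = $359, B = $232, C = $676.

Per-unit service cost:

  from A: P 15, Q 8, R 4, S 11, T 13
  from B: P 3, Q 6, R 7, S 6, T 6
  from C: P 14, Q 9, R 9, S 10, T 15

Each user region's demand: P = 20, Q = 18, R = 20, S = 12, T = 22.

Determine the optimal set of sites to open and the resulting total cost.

For any fixed open set, each user region goes to its cheapest open site; total = fixed + service.
{B}: P→B 3·20=60, Q→B 6·18=108, R→B 7·20=140, S→B 6·12=72, T→B 6·22=132. Service 512; fixed 232; total 744.
{A, B}: service 452 + fixed 591 = 1043
{A}: P→A 15·20=300, Q→A 8·18=144, R→A 4·20=80, S→A 11·12=132, T→A 13·22=286. Service 942; fixed 359; total 1301.
{A, B, C}: service 452 + fixed 1267 = 1719
(All 7 nonempty subsets were checked; B only is lowest.)

Open B only; minimum total cost 744.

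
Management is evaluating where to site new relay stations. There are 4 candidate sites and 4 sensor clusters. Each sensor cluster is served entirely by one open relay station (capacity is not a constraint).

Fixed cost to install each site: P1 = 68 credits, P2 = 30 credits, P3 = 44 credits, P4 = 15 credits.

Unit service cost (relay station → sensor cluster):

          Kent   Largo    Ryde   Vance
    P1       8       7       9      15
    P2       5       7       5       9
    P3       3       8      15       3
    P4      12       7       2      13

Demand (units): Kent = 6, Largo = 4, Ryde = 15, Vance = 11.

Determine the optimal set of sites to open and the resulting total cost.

Open P3 and P4; minimum total cost 168.

For any fixed open set, each sensor cluster goes to its cheapest open site; total = fixed + service.
{P3, P4}: Kent→P3 3·6=18, Largo→P4 7·4=28, Ryde→P4 2·15=30, Vance→P3 3·11=33. Service 109; fixed 59; total 168.
{P2, P3, P4}: Kent→P3 3·6=18, Largo→P2 7·4=28, Ryde→P4 2·15=30, Vance→P3 3·11=33. Service 109; fixed 89; total 198.
{P2, P3}: service 154 + fixed 74 = 228
{P1, P2, P3, P4}: Kent→P3 3·6=18, Largo→P1 7·4=28, Ryde→P4 2·15=30, Vance→P3 3·11=33. Service 109; fixed 157; total 266.
No other subset beats 168.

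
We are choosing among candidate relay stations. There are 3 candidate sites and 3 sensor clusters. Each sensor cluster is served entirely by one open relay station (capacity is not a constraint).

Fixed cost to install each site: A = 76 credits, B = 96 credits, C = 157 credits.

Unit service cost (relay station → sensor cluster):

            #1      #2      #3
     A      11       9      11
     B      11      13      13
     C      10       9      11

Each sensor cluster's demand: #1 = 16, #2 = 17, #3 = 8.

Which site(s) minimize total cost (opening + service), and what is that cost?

For any fixed open set, each sensor cluster goes to its cheapest open site; total = fixed + service.
{A}: #1→A 11·16=176, #2→A 9·17=153, #3→A 11·8=88. Service 417; fixed 76; total 493.
{C}: #1→C 10·16=160, #2→C 9·17=153, #3→C 11·8=88. Service 401; fixed 157; total 558.
{A, B}: service 417 + fixed 172 = 589
{A, B, C}: service 401 + fixed 329 = 730
(All 7 nonempty subsets were checked; A only is lowest.)

Open A only; minimum total cost 493.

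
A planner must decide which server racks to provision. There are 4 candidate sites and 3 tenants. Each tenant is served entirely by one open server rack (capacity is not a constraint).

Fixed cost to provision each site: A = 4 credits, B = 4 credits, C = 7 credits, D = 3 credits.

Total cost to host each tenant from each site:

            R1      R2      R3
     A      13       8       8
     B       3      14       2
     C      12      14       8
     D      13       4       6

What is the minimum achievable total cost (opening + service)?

Minimum total cost: 16

For any fixed open set, each tenant goes to its cheapest open site; total = fixed + service.
{B, D}: R1→B 3, R2→D 4, R3→B 2. Service 9; fixed 7; total 16.
{A, B, D}: service 9 + fixed 11 = 20
{A, B}: R1→B 3, R2→A 8, R3→B 2. Service 13; fixed 8; total 21.
{A, B, C, D}: service 9 + fixed 18 = 27
(All 15 nonempty subsets were checked; B and D is lowest.)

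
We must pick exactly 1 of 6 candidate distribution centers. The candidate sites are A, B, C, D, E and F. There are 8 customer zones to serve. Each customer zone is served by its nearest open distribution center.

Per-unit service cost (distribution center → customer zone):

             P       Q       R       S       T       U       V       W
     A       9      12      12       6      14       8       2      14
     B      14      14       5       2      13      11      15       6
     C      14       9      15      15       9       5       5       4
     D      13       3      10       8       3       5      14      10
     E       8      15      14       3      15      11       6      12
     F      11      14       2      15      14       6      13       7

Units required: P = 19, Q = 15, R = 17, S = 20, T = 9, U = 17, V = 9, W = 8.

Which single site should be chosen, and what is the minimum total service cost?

Choose D only; total service cost 940.

With exactly 1 open, each customer zone uses its cheapest among the chosen.
{D}: P→D 13·19=247, Q→D 3·15=45, R→D 10·17=170, S→D 8·20=160, T→D 3·9=27, U→D 5·17=85, V→D 14·9=126, W→D 10·8=80. Service cost 940.
{A}: service cost 1067
{B}: service cost 1088
Among all 6 size-1 choices, {D} is lowest.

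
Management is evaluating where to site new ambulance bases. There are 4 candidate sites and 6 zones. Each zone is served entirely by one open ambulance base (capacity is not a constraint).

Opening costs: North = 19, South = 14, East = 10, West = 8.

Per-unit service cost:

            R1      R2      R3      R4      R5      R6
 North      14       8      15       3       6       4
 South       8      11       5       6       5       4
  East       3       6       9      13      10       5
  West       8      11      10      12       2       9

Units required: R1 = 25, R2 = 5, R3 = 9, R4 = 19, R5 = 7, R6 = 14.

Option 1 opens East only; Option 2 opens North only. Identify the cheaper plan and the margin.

Option 1: {East}: R1→East 3·25=75, R2→East 6·5=30, R3→East 9·9=81, R4→East 13·19=247, R5→East 10·7=70, R6→East 5·14=70. Service 573; fixed 10; total 583.
Option 2: {North}: R1→North 14·25=350, R2→North 8·5=40, R3→North 15·9=135, R4→North 3·19=57, R5→North 6·7=42, R6→North 4·14=56. Service 680; fixed 19; total 699.
Difference: |583 − 699| = 116.

Option 1 is cheaper by 116.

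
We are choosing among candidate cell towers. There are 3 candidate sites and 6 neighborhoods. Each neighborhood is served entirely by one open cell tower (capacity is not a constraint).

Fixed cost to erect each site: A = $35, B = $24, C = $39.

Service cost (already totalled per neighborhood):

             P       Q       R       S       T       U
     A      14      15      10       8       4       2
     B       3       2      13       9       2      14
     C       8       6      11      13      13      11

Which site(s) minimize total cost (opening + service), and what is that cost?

For any fixed open set, each neighborhood goes to its cheapest open site; total = fixed + service.
{B}: P→B 3, Q→B 2, R→B 13, S→B 9, T→B 2, U→B 14. Service 43; fixed 24; total 67.
{A, B}: P→B 3, Q→B 2, R→A 10, S→A 8, T→B 2, U→A 2. Service 27; fixed 59; total 86.
{A}: service 53 + fixed 35 = 88
{A, B, C}: P→B 3, Q→B 2, R→A 10, S→A 8, T→B 2, U→A 2. Service 27; fixed 98; total 125.
No other subset beats 67.

Open B only; minimum total cost 67.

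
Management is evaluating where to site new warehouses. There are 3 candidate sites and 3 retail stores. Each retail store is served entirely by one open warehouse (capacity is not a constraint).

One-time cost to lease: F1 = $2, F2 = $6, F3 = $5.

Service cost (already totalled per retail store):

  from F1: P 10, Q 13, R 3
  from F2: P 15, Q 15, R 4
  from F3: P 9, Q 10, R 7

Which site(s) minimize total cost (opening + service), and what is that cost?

Open F1 only; minimum total cost 28.

For any fixed open set, each retail store goes to its cheapest open site; total = fixed + service.
{F1}: P→F1 10, Q→F1 13, R→F1 3. Service 26; fixed 2; total 28.
{F1, F3}: P→F3 9, Q→F3 10, R→F1 3. Service 22; fixed 7; total 29.
{F3}: service 26 + fixed 5 = 31
{F1, F2, F3}: service 22 + fixed 13 = 35
No other subset beats 28.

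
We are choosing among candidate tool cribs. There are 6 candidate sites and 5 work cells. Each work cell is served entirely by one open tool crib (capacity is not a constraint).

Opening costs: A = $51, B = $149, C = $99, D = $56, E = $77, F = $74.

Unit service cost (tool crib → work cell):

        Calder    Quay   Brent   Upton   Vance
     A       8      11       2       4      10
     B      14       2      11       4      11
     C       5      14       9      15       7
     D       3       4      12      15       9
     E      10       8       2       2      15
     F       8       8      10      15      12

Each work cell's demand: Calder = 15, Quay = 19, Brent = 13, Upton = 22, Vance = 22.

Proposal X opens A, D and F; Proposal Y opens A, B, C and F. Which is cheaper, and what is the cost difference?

Proposal X: {A, D, F}: Calder→D 3·15=45, Quay→D 4·19=76, Brent→A 2·13=26, Upton→A 4·22=88, Vance→D 9·22=198. Service 433; fixed 181; total 614.
Proposal Y: {A, B, C, F}: Calder→C 5·15=75, Quay→B 2·19=38, Brent→A 2·13=26, Upton→A 4·22=88, Vance→C 7·22=154. Service 381; fixed 373; total 754.
Difference: |614 − 754| = 140.

Proposal X is cheaper by 140.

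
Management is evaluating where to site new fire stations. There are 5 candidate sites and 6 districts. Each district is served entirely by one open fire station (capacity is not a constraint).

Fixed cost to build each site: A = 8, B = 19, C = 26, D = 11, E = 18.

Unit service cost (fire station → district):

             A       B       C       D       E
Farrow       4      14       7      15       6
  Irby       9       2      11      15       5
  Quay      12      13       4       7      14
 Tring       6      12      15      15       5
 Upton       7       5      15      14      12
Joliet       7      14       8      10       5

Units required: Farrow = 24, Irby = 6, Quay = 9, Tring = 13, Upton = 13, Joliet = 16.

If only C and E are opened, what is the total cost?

Total cost: 555

Each district is assigned to its cheapest site among the open ones.
{C, E}: Farrow→E 6·24=144, Irby→E 5·6=30, Quay→C 4·9=36, Tring→E 5·13=65, Upton→E 12·13=156, Joliet→E 5·16=80. Service 511; fixed 44; total 555.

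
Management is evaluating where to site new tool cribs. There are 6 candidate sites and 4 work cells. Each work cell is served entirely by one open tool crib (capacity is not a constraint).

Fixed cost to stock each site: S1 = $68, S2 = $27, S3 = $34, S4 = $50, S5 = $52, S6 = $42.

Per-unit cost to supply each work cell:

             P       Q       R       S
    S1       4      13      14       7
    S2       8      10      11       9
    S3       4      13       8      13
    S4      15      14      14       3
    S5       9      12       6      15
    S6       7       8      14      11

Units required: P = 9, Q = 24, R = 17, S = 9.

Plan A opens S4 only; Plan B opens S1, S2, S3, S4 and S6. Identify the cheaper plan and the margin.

Plan A: {S4}: P→S4 15·9=135, Q→S4 14·24=336, R→S4 14·17=238, S→S4 3·9=27. Service 736; fixed 50; total 786.
Plan B: {S1, S2, S3, S4, S6}: P→S1 4·9=36, Q→S6 8·24=192, R→S3 8·17=136, S→S4 3·9=27. Service 391; fixed 221; total 612.
Difference: |786 − 612| = 174.

Plan B is cheaper by 174.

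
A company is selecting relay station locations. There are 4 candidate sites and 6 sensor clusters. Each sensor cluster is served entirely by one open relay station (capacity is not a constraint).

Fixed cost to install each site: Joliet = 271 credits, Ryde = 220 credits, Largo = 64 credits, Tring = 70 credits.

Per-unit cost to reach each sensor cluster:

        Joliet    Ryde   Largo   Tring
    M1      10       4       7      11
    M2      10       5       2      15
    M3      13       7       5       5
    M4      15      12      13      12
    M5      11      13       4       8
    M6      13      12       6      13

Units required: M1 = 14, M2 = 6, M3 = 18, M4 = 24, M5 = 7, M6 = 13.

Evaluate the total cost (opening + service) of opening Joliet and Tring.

Each sensor cluster is assigned to its cheapest site among the open ones.
{Joliet, Tring}: M1→Joliet 10·14=140, M2→Joliet 10·6=60, M3→Tring 5·18=90, M4→Tring 12·24=288, M5→Tring 8·7=56, M6→Joliet 13·13=169. Service 803; fixed 341; total 1144.

Total cost: 1144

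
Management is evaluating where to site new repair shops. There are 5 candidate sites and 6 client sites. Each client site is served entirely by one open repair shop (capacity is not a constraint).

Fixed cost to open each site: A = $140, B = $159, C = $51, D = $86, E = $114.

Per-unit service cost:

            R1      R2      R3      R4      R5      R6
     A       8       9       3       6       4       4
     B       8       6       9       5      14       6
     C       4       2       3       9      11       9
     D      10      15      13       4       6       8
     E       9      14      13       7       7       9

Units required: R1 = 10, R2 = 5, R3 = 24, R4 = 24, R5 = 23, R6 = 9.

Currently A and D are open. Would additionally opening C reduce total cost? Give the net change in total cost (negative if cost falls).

Current service cost with {A, D}: 421.
Adding C: each client site re-picks its cheapest; new service cost 346, saving 75.
Extra fixed cost: 51. Net change = 51 − 75 = -24.
(Totals: 647 → 623.)

Yes — net change −24 (cost falls by 24).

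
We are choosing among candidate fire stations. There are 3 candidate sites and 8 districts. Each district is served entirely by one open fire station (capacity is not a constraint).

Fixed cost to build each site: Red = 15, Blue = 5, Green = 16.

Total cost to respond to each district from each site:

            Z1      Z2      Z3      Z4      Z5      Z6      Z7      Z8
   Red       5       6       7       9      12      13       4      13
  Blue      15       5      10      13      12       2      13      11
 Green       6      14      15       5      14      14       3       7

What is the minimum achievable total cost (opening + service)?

Minimum total cost: 71

For any fixed open set, each district goes to its cheapest open site; total = fixed + service.
{Blue, Green}: Z1→Green 6, Z2→Blue 5, Z3→Blue 10, Z4→Green 5, Z5→Blue 12, Z6→Blue 2, Z7→Green 3, Z8→Green 7. Service 50; fixed 21; total 71.
{Red, Blue}: Z1→Red 5, Z2→Blue 5, Z3→Red 7, Z4→Red 9, Z5→Red 12, Z6→Blue 2, Z7→Red 4, Z8→Blue 11. Service 55; fixed 20; total 75.
{Red, Blue, Green}: Z1→Red 5, Z2→Blue 5, Z3→Red 7, Z4→Green 5, Z5→Red 12, Z6→Blue 2, Z7→Green 3, Z8→Green 7. Service 46; fixed 36; total 82.
{Blue}: Z1→Blue 15, Z2→Blue 5, Z3→Blue 10, Z4→Blue 13, Z5→Blue 12, Z6→Blue 2, Z7→Blue 13, Z8→Blue 11. Service 81; fixed 5; total 86.
No other subset beats 71.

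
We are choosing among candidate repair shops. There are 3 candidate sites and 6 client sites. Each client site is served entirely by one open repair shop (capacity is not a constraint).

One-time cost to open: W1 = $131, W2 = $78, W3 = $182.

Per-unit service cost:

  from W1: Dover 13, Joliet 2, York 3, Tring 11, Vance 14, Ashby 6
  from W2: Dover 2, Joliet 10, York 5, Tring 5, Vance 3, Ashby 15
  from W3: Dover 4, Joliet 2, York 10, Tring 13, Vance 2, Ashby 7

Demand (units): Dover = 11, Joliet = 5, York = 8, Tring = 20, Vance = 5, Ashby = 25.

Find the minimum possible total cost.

For any fixed open set, each client site goes to its cheapest open site; total = fixed + service.
{W1, W2}: Dover→W2 2·11=22, Joliet→W1 2·5=10, York→W1 3·8=24, Tring→W2 5·20=100, Vance→W2 3·5=15, Ashby→W1 6·25=150. Service 321; fixed 209; total 530.
{W2, W3}: Dover→W2 2·11=22, Joliet→W3 2·5=10, York→W2 5·8=40, Tring→W2 5·20=100, Vance→W3 2·5=10, Ashby→W3 7·25=175. Service 357; fixed 260; total 617.
{W2}: Dover→W2 2·11=22, Joliet→W2 10·5=50, York→W2 5·8=40, Tring→W2 5·20=100, Vance→W2 3·5=15, Ashby→W2 15·25=375. Service 602; fixed 78; total 680.
{W1, W2, W3}: Dover→W2 2·11=22, Joliet→W1 2·5=10, York→W1 3·8=24, Tring→W2 5·20=100, Vance→W3 2·5=10, Ashby→W1 6·25=150. Service 316; fixed 391; total 707.
No other subset beats 530.

Minimum total cost: 530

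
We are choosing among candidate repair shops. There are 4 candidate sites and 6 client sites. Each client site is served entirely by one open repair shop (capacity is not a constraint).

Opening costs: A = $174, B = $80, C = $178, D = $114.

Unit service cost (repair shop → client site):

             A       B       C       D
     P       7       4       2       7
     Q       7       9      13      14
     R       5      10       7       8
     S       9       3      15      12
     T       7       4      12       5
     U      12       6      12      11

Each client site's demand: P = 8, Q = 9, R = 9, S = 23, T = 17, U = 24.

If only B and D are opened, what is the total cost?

Total cost: 660

Each client site is assigned to its cheapest site among the open ones.
{B, D}: P→B 4·8=32, Q→B 9·9=81, R→D 8·9=72, S→B 3·23=69, T→B 4·17=68, U→B 6·24=144. Service 466; fixed 194; total 660.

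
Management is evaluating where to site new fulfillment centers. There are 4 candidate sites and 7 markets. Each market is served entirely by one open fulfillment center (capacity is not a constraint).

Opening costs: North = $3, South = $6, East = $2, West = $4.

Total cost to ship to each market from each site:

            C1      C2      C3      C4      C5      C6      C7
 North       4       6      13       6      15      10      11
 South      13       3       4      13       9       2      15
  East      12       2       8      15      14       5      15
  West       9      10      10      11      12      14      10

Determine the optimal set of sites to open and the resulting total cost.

For any fixed open set, each market goes to its cheapest open site; total = fixed + service.
{North, South}: C1→North 4, C2→South 3, C3→South 4, C4→North 6, C5→South 9, C6→South 2, C7→North 11. Service 39; fixed 9; total 48.
{North, South, East}: service 38 + fixed 11 = 49
{North, South, West}: service 38 + fixed 13 = 51
{North, South, East, West}: C1→North 4, C2→East 2, C3→South 4, C4→North 6, C5→South 9, C6→South 2, C7→West 10. Service 37; fixed 15; total 52.
(All 15 nonempty subsets were checked; North and South is lowest.)

Open North and South; minimum total cost 48.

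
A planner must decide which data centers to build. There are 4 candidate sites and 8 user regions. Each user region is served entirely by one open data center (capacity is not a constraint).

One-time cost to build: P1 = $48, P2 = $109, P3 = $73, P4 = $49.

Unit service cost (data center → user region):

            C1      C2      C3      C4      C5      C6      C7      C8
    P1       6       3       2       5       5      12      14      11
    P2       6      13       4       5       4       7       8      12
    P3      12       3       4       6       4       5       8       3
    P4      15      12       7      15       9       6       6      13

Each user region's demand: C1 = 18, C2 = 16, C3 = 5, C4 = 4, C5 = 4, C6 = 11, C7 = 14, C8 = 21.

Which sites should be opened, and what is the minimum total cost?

For any fixed open set, each user region goes to its cheapest open site; total = fixed + service.
{P1, P3}: C1→P1 6·18=108, C2→P1 3·16=48, C3→P1 2·5=10, C4→P1 5·4=20, C5→P3 4·4=16, C6→P3 5·11=55, C7→P3 8·14=112, C8→P3 3·21=63. Service 432; fixed 121; total 553.
{P1, P3, P4}: C1→P1 6·18=108, C2→P1 3·16=48, C3→P1 2·5=10, C4→P1 5·4=20, C5→P3 4·4=16, C6→P3 5·11=55, C7→P4 6·14=84, C8→P3 3·21=63. Service 404; fixed 170; total 574.
{P2, P3}: service 442 + fixed 182 = 624
{P1, P2, P3, P4}: service 404 + fixed 279 = 683
No other subset beats 553.

Open P1 and P3; minimum total cost 553.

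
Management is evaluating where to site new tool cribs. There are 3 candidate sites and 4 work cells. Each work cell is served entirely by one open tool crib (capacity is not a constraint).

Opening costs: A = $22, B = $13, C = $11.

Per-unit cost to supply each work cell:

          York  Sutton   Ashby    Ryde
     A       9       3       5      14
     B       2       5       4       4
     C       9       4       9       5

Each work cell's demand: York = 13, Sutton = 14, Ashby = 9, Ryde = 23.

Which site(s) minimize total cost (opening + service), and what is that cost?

For any fixed open set, each work cell goes to its cheapest open site; total = fixed + service.
{A, B}: York→B 2·13=26, Sutton→A 3·14=42, Ashby→B 4·9=36, Ryde→B 4·23=92. Service 196; fixed 35; total 231.
{B, C}: service 210 + fixed 24 = 234
{B}: service 224 + fixed 13 = 237
{A, B, C}: service 196 + fixed 46 = 242
No other subset beats 231.

Open A and B; minimum total cost 231.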